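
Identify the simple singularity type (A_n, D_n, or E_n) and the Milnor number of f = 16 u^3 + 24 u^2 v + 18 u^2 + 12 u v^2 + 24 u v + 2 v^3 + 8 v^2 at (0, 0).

Type A_{2}, Milnor number mu = 2.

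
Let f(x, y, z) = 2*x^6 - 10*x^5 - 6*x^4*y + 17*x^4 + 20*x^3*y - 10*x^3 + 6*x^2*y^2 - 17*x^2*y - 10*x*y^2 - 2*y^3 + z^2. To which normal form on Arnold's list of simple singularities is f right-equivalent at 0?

D_{4}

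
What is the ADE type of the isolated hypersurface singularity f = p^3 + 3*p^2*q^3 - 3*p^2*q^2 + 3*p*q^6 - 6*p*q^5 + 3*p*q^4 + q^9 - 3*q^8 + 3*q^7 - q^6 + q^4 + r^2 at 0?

The Hessian of f at 0 has rank 1. Corank 2; j^3 = p^3 is a perfect cube, so E-series; the 4-jet and mu = 6 give E_6.

E_{6}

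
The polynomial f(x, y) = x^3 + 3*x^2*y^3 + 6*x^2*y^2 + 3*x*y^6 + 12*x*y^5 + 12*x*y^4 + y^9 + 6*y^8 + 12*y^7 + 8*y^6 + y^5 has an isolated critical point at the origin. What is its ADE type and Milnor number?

Type E8, Milnor number mu = 8.

The Hessian of f at 0 has rank 0. Corank 2; j^3 = x^3 is a perfect cube, so E-series; the 5-jet and mu = 8 give E_8.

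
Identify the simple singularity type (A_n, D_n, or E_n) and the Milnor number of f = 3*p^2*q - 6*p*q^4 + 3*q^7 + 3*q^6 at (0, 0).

The Hessian of f at 0 has rank 0. Corank 2; j^3 = 3*p^2*q has shape L^2 M (L != M), so D-series; mu = 7 gives D_7.

Type D_7, Milnor number mu = 7.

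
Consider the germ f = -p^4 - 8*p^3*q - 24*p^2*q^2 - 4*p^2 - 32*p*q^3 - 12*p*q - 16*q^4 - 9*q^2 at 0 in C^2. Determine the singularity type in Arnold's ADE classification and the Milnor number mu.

The Hessian of f at 0 has rank 1. Corank 1: A-series; mu = 3 gives A_3.

Type A_{3}, Milnor number mu = 3.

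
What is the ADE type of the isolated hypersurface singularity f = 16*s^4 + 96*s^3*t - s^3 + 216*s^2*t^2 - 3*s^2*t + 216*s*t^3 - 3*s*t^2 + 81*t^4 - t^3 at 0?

E6

The Hessian of f at 0 is [[0, 0], [0, 0]] with rank 0, so corank 2. A Groebner basis of the Jacobian ideal J(f) in C{s,t} is {t^4, s*t^2 + 7*t^3/6, s^2 + 2*s*t + t^2}; counting standard monomials gives mu = 6. Corank 2; j^3 = -(s + t)^3 is a perfect cube, so E-series; the 4-jet and mu = 6 give E_6.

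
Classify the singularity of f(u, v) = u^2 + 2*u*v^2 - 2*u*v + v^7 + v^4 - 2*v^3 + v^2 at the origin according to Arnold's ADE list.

A6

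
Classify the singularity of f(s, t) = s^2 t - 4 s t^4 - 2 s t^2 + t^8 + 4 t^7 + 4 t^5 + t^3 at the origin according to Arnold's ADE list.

D_{9}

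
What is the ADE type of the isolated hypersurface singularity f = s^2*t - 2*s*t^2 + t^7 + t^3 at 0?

D_8

The Hessian of f at 0 is [[0, 0], [0, 0]] with rank 0, so corank 2. A Groebner basis of the Jacobian ideal J(f) in C{s,t} is {s^2/7 + t^6 - t^2/7, s^3 - t^3, s*t - t^2}; counting standard monomials gives mu = 8. Corank 2; j^3 = t*(s - t)^2 has shape L^2 M (L != M), so D-series; mu = 8 gives D_8.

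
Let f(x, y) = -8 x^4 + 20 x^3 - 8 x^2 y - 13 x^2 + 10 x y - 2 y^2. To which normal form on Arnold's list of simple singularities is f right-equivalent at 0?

The Hessian of f at 0 has rank 2. Corank 0: nondegenerate Morse point, so A_1.

A_{1}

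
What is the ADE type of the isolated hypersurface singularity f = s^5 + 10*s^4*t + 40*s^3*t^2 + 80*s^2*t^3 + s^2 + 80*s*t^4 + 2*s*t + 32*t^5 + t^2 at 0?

A4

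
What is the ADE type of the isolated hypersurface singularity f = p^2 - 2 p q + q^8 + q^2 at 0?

The Hessian of f at 0 is [[2, -2], [-2, 2]] with rank 1, so corank 1. A Groebner basis of the Jacobian ideal J(f) in C{p,q} is {q^7, p - q}; counting standard monomials gives mu = 7. Corank 1: A-series; mu = 7 gives A_7.

A_{7}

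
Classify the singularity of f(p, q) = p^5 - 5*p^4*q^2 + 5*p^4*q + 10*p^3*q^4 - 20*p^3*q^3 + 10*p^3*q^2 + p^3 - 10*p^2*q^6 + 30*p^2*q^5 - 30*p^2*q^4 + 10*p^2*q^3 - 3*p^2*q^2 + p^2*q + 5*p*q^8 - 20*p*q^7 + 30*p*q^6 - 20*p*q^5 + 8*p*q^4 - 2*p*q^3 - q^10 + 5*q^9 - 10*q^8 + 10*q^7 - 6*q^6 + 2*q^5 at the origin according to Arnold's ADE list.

D6

The Hessian of f at 0 has rank 0. Corank 2; j^3 = p^2*(p + q) has shape L^2 M (L != M), so D-series; mu = 6 gives D_6.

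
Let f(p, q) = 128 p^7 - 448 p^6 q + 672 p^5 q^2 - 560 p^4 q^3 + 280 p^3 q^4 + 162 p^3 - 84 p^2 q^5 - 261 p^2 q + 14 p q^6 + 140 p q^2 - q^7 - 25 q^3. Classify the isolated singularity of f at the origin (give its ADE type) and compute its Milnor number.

Type D_8, Milnor number mu = 8.

The Hessian of f at 0 is [[0, 0], [0, 0]] with rank 0, so corank 2. A Groebner basis of the Jacobian ideal J(f) in C{p,q} is {-4782969*p*q/14 + q^6 + 2657205*q^2/14, p*q^2 - 5*q^3/9, p^2 - 19*p*q/18 + 5*q^2/18}; counting standard monomials gives mu = 8. Corank 2; j^3 = (2*p - q)*(9*p - 5*q)^2 has shape L^2 M (L != M), so D-series; mu = 8 gives D_8.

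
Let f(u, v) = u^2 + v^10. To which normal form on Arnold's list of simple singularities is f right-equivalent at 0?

A_{9}

The Hessian of f at 0 is [[2, 0], [0, 0]] with rank 1, so corank 1. A Groebner basis of the Jacobian ideal J(f) in C{u,v} is {v^9, u}; counting standard monomials gives mu = 9. Corank 1: A-series; mu = 9 gives A_9.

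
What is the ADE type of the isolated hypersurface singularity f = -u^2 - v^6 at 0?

A_5

The Hessian of f at 0 is [[-2, 0], [0, 0]] with rank 1, so corank 1. A Groebner basis of the Jacobian ideal J(f) in C{u,v} is {v^5, u}; counting standard monomials gives mu = 5. Corank 1: A-series; mu = 5 gives A_5.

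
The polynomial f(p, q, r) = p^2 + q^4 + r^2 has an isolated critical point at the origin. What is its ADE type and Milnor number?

The Hessian of f at 0 is [[2, 0, 0], [0, 0, 0], [0, 0, 2]] with rank 2, so corank 1. A Groebner basis of the Jacobian ideal J(f) in C{p,q,r} is {q^3, p, r}; counting standard monomials gives mu = 3. Corank 1: A-series; mu = 3 gives A_3.

Type A3, Milnor number mu = 3.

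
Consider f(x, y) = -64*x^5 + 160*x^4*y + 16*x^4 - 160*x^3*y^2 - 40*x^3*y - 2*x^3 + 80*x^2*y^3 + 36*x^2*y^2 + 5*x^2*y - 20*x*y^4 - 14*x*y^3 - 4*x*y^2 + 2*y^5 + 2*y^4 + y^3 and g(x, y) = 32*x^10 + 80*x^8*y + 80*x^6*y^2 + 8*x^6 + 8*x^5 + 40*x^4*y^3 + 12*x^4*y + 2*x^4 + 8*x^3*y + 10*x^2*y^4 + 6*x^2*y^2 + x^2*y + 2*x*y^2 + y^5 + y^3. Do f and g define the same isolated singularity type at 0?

The Hessian of f at 0 has rank 0. Corank 2; j^3 = -(x - y)^2*(2*x - y) has shape L^2 M (L != M), so D-series; mu = 6 gives D_6. The Hessian of g at 0 has rank 0. Corank 2; j^3 = y*(x + y)^2 has shape L^2 M (L != M), so D-series; mu = 6 gives D_6. Both have type D_6, hence right-equivalent.

Yes.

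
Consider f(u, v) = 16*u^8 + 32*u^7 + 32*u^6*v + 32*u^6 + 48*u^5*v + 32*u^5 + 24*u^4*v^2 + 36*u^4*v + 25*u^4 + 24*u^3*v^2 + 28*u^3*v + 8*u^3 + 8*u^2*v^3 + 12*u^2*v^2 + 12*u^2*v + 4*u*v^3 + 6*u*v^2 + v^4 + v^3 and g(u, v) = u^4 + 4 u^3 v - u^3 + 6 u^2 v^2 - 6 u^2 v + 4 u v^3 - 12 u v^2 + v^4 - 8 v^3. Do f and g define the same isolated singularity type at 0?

The Hessian of f at 0 has rank 0. Corank 2; j^3 = (2*u + v)^3 is a perfect cube, so E-series; the 4-jet and mu = 6 give E_6. The Hessian of g at 0 has rank 0. Corank 2; j^3 = -(u + 2*v)^3 is a perfect cube, so E-series; the 4-jet and mu = 6 give E_6. Both have type E_6, hence right-equivalent.

Yes.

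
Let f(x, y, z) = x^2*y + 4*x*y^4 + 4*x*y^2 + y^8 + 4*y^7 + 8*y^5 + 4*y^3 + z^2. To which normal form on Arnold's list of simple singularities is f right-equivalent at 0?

D9

The Hessian of f at 0 has rank 1. Corank 2; j^3 = y*(x + 2*y)^2 has shape L^2 M (L != M), so D-series; mu = 9 gives D_9.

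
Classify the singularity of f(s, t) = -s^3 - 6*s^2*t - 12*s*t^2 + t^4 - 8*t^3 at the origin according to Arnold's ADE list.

E6

The Hessian of f at 0 is [[0, 0], [0, 0]] with rank 0, so corank 2. A Groebner basis of the Jacobian ideal J(f) in C{s,t} is {t^3, s^2 + 4*s*t + 4*t^2}; counting standard monomials gives mu = 6. Corank 2; j^3 = -(s + 2*t)^3 is a perfect cube, so E-series; the 4-jet and mu = 6 give E_6.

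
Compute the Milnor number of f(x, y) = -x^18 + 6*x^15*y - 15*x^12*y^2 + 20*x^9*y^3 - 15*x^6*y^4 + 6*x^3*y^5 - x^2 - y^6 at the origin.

5

The Hessian of f at 0 has rank 1. Corank 1: A-series; mu = 5 gives A_5.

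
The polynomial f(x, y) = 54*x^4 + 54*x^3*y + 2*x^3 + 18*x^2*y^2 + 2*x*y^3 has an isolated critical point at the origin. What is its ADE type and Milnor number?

Type E7, Milnor number mu = 7.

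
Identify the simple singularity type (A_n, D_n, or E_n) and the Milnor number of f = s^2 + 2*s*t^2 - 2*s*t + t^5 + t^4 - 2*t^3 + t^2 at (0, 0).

Type A_4, Milnor number mu = 4.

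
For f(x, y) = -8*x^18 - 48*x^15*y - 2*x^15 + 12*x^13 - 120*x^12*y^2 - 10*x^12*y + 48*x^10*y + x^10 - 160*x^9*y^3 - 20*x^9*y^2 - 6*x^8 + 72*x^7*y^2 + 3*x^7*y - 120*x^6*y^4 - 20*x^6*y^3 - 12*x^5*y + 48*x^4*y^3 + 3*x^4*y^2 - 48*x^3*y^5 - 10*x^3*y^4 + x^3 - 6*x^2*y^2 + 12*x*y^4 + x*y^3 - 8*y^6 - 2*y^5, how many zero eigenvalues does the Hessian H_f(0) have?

Hessian at 0 has rank 0.

2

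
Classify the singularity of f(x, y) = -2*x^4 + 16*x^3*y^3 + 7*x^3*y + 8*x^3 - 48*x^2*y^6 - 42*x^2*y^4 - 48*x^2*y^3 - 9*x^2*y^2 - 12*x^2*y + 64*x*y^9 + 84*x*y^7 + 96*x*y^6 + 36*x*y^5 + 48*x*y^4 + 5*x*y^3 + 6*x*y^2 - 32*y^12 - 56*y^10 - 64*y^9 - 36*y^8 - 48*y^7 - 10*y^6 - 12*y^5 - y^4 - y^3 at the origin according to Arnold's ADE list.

E7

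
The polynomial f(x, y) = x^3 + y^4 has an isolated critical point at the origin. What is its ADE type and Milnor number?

The Hessian of f at 0 has rank 0. Corank 2; j^3 = x^3 is a perfect cube, so E-series; the 4-jet and mu = 6 give E_6.

Type E_6, Milnor number mu = 6.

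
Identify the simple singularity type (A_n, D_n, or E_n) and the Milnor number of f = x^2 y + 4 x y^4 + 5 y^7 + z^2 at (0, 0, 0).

The Hessian of f at 0 has rank 1. Corank 2; j^3 = x^2*y has shape L^2 M (L != M), so D-series; mu = 8 gives D_8.

Type D_8, Milnor number mu = 8.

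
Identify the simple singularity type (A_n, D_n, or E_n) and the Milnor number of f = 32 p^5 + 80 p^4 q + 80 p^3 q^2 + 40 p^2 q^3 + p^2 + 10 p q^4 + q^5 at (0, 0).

Type A_4, Milnor number mu = 4.

The Hessian of f at 0 has rank 1. Corank 1: A-series; mu = 4 gives A_4.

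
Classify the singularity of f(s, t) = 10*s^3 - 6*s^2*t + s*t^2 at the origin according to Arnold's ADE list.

D4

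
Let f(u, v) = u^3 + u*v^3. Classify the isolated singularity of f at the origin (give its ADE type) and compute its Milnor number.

Type E_7, Milnor number mu = 7.

The Hessian of f at 0 is [[0, 0], [0, 0]] with rank 0, so corank 2. A Groebner basis of the Jacobian ideal J(f) in C{u,v} is {u^3, u*v^2, 3*u^2 + v^3}; counting standard monomials gives mu = 7. Corank 2; j^3 = u^3 is a perfect cube, so E-series; the 4-jet and mu = 7 give E_7.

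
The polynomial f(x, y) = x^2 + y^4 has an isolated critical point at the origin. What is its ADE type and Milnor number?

The Hessian of f at 0 is [[2, 0], [0, 0]] with rank 1, so corank 1. A Groebner basis of the Jacobian ideal J(f) in C{x,y} is {y^3, x}; counting standard monomials gives mu = 3. Corank 1: A-series; mu = 3 gives A_3.

Type A_{3}, Milnor number mu = 3.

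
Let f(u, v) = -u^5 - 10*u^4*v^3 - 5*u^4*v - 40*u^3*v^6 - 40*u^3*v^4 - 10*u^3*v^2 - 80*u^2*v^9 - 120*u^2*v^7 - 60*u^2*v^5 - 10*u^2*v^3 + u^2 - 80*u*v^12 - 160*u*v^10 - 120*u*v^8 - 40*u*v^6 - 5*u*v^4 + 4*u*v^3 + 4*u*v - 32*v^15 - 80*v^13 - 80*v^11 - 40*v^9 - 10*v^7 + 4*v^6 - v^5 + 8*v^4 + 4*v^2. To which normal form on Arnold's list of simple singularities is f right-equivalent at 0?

A_{4}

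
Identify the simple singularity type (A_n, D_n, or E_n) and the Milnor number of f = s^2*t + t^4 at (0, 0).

The Hessian of f at 0 is [[0, 0], [0, 0]] with rank 0, so corank 2. A Groebner basis of the Jacobian ideal J(f) in C{s,t} is {s^3, s^2/4 + t^3, s*t}; counting standard monomials gives mu = 5. Corank 2; j^3 = s^2*t has shape L^2 M (L != M), so D-series; mu = 5 gives D_5.

Type D5, Milnor number mu = 5.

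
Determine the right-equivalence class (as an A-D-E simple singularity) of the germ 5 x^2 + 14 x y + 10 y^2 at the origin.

A1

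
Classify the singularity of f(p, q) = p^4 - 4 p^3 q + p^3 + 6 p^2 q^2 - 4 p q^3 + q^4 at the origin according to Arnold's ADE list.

E_6

The Hessian of f at 0 has rank 0. Corank 2; j^3 = p^3 is a perfect cube, so E-series; the 4-jet and mu = 6 give E_6.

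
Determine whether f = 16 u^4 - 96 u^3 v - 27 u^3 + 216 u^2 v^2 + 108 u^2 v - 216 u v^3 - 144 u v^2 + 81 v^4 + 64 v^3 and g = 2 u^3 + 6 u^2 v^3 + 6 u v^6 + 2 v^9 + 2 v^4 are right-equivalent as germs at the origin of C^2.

Yes.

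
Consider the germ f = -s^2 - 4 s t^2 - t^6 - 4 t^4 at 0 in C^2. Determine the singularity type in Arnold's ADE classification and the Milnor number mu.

Type A_{5}, Milnor number mu = 5.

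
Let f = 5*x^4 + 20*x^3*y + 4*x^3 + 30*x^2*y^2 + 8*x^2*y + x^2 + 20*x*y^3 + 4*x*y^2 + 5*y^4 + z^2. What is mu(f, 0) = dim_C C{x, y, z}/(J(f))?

3

The Hessian of f at 0 has rank 2. Corank 1: A-series; mu = 3 gives A_3.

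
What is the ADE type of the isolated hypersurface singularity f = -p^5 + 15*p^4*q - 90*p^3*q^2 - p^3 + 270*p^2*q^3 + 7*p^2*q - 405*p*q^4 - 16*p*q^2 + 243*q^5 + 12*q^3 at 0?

D_6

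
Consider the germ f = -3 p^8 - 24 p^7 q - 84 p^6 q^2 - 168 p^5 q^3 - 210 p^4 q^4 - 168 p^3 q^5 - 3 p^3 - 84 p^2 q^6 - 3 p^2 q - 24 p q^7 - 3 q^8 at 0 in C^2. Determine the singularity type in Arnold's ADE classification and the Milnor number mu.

Type D_9, Milnor number mu = 9.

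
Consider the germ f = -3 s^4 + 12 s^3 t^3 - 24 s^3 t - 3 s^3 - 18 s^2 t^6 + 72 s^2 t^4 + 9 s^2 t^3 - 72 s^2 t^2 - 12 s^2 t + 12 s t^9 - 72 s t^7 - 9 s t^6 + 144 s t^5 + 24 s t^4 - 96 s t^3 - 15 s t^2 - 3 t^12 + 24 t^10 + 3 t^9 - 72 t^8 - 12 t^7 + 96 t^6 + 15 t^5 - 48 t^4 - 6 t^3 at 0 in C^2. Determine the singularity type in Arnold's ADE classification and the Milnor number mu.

Type D_{5}, Milnor number mu = 5.

The Hessian of f at 0 is [[0, 0], [0, 0]] with rank 0, so corank 2. A Groebner basis of the Jacobian ideal J(f) in C{s,t} is {s*t^2 + s*t/4 + t^2/4, -s*t/4 + t^3 - t^2/4, s^2 + 3*s*t + 2*t^2}; counting standard monomials gives mu = 5. Corank 2; j^3 = -3*(s + t)^2*(s + 2*t) has shape L^2 M (L != M), so D-series; mu = 5 gives D_5.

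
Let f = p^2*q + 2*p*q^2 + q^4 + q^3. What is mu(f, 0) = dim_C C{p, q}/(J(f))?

5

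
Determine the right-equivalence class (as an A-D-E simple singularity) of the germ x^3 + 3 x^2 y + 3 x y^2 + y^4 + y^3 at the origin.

The Hessian of f at 0 has rank 0. Corank 2; j^3 = (x + y)^3 is a perfect cube, so E-series; the 4-jet and mu = 6 give E_6.

E_{6}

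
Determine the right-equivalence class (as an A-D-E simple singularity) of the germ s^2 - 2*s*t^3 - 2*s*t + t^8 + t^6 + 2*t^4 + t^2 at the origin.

A7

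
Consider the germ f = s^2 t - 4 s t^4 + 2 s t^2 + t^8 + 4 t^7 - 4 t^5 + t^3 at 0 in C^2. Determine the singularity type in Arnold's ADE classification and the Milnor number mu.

Type D9, Milnor number mu = 9.

The Hessian of f at 0 is [[0, 0], [0, 0]] with rank 0, so corank 2. A Groebner basis of the Jacobian ideal J(f) in C{s,t} is {s^2*t^2 + 2*s^2*t + s^2 + 4*s*t^2 + 3*s*t/2 + 2*t^3 + t^2/2, -s^2*t - s^2/2 + s*t^3 - 2*s*t^2 - s*t/2 - t^3, -s*t/2 + t^4 - t^2/2, s^3 + 3*s^2*t + 3*s*t^2 + t^3}; counting standard monomials gives mu = 9. Corank 2; j^3 = t*(s + t)^2 has shape L^2 M (L != M), so D-series; mu = 9 gives D_9.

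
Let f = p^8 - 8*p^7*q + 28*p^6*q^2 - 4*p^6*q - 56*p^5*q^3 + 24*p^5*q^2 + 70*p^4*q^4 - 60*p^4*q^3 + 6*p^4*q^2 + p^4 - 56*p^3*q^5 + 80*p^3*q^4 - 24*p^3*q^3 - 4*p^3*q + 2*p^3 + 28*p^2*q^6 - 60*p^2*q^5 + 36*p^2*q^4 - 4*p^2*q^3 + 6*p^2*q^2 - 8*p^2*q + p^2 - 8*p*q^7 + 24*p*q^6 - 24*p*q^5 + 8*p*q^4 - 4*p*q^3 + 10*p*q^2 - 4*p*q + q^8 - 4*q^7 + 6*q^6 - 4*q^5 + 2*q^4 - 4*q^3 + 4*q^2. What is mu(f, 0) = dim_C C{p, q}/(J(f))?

3

The Hessian of f at 0 is [[2, -4], [-4, 8]] with rank 1, so corank 1. A Groebner basis of the Jacobian ideal J(f) in C{p,q} is {p^2 + 4*p - 8*q, p*q + 2*p - 4*q, p + q^2 - 2*q}; counting standard monomials gives mu = 3. Corank 1: A-series; mu = 3 gives A_3.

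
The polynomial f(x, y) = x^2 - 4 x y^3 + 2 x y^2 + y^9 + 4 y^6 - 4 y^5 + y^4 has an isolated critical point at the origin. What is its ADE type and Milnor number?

The Hessian of f at 0 has rank 1. Corank 1: A-series; mu = 8 gives A_8.

Type A_{8}, Milnor number mu = 8.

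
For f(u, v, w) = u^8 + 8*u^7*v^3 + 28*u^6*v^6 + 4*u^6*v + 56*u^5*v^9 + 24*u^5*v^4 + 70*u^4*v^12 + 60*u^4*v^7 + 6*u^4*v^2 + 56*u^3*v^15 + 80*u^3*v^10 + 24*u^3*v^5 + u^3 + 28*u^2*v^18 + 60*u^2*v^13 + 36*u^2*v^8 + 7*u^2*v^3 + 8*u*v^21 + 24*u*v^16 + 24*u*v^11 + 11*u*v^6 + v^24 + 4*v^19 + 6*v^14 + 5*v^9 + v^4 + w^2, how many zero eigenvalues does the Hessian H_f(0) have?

2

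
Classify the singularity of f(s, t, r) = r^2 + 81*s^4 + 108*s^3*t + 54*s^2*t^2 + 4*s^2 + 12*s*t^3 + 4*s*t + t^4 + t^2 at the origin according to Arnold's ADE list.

A_3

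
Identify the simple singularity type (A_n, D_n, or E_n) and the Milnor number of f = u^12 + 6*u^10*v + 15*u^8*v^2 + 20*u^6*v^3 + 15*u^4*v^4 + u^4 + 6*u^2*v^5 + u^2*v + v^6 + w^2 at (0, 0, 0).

Type D_{7}, Milnor number mu = 7.

The Hessian of f at 0 has rank 1. Corank 2; j^3 = u^2*v has shape L^2 M (L != M), so D-series; mu = 7 gives D_7.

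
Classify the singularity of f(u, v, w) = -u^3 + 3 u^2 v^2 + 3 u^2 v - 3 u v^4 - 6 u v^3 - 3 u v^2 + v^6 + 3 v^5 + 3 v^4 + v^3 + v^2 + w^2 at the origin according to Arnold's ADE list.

A_2

The Hessian of f at 0 is [[0, 0, 0], [0, 2, 0], [0, 0, 2]] with rank 2, so corank 1. A Groebner basis of the Jacobian ideal J(f) in C{u,v,w} is {u^2, v, w}; counting standard monomials gives mu = 2. Corank 1: A-series; mu = 2 gives A_2.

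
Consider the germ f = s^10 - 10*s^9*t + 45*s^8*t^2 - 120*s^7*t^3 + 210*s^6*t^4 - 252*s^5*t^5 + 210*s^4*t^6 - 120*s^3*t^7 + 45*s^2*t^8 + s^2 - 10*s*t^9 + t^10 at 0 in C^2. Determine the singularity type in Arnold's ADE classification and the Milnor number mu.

Type A_{9}, Milnor number mu = 9.

The Hessian of f at 0 is [[2, 0], [0, 0]] with rank 1, so corank 1. A Groebner basis of the Jacobian ideal J(f) in C{s,t} is {t^9, s}; counting standard monomials gives mu = 9. Corank 1: A-series; mu = 9 gives A_9.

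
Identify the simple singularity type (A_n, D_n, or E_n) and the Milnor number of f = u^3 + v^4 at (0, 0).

Type E_{6}, Milnor number mu = 6.

The Hessian of f at 0 has rank 0. Corank 2; j^3 = u^3 is a perfect cube, so E-series; the 4-jet and mu = 6 give E_6.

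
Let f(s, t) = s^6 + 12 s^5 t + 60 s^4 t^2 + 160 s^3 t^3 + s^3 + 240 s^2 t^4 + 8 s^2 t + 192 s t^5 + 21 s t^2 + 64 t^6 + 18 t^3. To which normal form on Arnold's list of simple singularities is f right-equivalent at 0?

D_7

The Hessian of f at 0 has rank 0. Corank 2; j^3 = (s + 2*t)*(s + 3*t)^2 has shape L^2 M (L != M), so D-series; mu = 7 gives D_7.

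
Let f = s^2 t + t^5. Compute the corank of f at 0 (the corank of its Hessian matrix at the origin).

2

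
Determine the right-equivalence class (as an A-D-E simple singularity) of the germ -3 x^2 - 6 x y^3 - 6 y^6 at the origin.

The Hessian of f at 0 has rank 1. Corank 1: A-series; mu = 5 gives A_5.

A_{5}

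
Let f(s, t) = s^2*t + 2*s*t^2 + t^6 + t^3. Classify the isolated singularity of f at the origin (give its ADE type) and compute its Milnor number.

The Hessian of f at 0 is [[0, 0], [0, 0]] with rank 0, so corank 2. A Groebner basis of the Jacobian ideal J(f) in C{s,t} is {s^2/6 + t^5 - t^2/6, s^3 + t^3, s*t + t^2}; counting standard monomials gives mu = 7. Corank 2; j^3 = t*(s + t)^2 has shape L^2 M (L != M), so D-series; mu = 7 gives D_7.

Type D7, Milnor number mu = 7.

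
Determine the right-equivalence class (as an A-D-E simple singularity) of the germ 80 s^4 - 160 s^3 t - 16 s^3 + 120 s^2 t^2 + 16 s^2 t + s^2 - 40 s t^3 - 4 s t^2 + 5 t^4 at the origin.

The Hessian of f at 0 is [[2, 0], [0, 0]] with rank 1, so corank 1. A Groebner basis of the Jacobian ideal J(f) in C{s,t} is {s^2, s*t, -s/2 + t^2}; counting standard monomials gives mu = 3. Corank 1: A-series; mu = 3 gives A_3.

A3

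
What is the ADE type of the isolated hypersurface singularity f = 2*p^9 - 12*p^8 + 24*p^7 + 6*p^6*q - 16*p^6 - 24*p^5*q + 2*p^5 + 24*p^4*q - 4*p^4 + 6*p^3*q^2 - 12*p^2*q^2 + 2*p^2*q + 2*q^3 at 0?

D_{4}

The Hessian of f at 0 is [[0, 0], [0, 0]] with rank 0, so corank 2. A Groebner basis of the Jacobian ideal J(f) in C{p,q} is {q^3, p^2 + 3*q^2, p*q}; counting standard monomials gives mu = 4. Corank 2; j^3 = 2*q*(p^2 + q^2) splits into three distinct lines over C (the quadratic factor has nonzero discriminant), so D_4.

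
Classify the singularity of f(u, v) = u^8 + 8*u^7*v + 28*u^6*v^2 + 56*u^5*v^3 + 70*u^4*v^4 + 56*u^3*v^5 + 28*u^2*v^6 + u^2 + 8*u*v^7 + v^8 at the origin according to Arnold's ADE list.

The Hessian of f at 0 is [[2, 0], [0, 0]] with rank 1, so corank 1. A Groebner basis of the Jacobian ideal J(f) in C{u,v} is {v^7, u}; counting standard monomials gives mu = 7. Corank 1: A-series; mu = 7 gives A_7.

A_7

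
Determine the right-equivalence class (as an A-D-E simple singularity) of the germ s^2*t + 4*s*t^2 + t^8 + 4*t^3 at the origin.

The Hessian of f at 0 is [[0, 0], [0, 0]] with rank 0, so corank 2. A Groebner basis of the Jacobian ideal J(f) in C{s,t} is {s^2/8 + t^7 - t^2/2, s^3 + 8*t^3, s*t + 2*t^2}; counting standard monomials gives mu = 9. Corank 2; j^3 = t*(s + 2*t)^2 has shape L^2 M (L != M), so D-series; mu = 9 gives D_9.

D_{9}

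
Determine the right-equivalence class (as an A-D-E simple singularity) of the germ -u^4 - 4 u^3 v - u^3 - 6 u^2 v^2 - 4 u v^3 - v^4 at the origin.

E_6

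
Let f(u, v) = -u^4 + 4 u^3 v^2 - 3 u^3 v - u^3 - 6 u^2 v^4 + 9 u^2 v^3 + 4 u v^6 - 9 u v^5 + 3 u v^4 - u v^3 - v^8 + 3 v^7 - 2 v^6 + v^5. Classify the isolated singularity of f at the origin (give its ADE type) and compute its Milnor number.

Type E7, Milnor number mu = 7.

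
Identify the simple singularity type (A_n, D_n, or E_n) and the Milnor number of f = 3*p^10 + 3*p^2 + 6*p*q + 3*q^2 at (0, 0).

Type A_9, Milnor number mu = 9.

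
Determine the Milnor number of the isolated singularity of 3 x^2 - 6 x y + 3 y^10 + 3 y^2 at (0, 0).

9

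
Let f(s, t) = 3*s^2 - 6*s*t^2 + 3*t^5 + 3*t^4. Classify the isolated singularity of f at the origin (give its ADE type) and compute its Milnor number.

The Hessian of f at 0 has rank 1. Corank 1: A-series; mu = 4 gives A_4.

Type A_4, Milnor number mu = 4.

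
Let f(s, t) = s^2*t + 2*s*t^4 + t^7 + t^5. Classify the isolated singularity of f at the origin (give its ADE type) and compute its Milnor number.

Type D_6, Milnor number mu = 6.

The Hessian of f at 0 has rank 0. Corank 2; j^3 = s^2*t has shape L^2 M (L != M), so D-series; mu = 6 gives D_6.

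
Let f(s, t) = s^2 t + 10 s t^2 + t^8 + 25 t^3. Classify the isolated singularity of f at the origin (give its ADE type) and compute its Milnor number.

Type D9, Milnor number mu = 9.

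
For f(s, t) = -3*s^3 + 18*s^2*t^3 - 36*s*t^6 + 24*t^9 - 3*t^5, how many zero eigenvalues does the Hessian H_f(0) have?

Hessian at 0 has rank 0.

2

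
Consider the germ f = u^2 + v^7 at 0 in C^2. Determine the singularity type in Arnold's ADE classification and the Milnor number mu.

The Hessian of f at 0 has rank 1. Corank 1: A-series; mu = 6 gives A_6.

Type A6, Milnor number mu = 6.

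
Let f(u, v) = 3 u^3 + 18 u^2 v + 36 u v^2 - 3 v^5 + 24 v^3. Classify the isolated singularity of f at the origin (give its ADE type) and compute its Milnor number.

Type E8, Milnor number mu = 8.

The Hessian of f at 0 is [[0, 0], [0, 0]] with rank 0, so corank 2. A Groebner basis of the Jacobian ideal J(f) in C{u,v} is {v^4, u^2 + 4*u*v + 4*v^2}; counting standard monomials gives mu = 8. Corank 2; j^3 = 3*(u + 2*v)^3 is a perfect cube, so E-series; the 5-jet and mu = 8 give E_8.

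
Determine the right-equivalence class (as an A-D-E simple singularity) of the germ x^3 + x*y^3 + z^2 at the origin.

E_7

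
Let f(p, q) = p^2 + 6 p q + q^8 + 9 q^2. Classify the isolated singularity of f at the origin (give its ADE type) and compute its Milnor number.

Type A_{7}, Milnor number mu = 7.

The Hessian of f at 0 is [[2, 6], [6, 18]] with rank 1, so corank 1. A Groebner basis of the Jacobian ideal J(f) in C{p,q} is {q^7, p + 3*q}; counting standard monomials gives mu = 7. Corank 1: A-series; mu = 7 gives A_7.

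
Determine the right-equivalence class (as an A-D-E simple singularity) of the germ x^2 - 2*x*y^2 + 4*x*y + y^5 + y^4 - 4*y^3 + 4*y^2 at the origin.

A_4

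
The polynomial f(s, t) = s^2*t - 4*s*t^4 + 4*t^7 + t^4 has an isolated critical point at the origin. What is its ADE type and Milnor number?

Type D_5, Milnor number mu = 5.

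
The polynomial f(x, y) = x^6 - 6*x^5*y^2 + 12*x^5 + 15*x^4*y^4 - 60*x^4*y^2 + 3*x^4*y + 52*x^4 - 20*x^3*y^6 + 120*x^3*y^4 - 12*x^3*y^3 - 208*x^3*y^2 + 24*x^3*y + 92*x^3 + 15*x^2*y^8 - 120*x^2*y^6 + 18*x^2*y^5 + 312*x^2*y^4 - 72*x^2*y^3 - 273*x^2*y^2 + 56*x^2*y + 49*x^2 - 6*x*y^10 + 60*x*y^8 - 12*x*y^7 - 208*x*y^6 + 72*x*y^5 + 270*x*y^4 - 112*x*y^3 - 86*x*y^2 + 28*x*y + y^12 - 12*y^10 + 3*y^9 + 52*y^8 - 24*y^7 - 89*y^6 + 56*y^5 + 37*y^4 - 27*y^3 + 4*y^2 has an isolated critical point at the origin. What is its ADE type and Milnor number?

Type A_{2}, Milnor number mu = 2.

The Hessian of f at 0 has rank 1. Corank 1: A-series; mu = 2 gives A_2.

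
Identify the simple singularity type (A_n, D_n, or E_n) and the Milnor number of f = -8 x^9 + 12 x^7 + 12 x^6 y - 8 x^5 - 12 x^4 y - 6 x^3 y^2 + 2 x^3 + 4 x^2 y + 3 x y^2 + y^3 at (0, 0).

Type D4, Milnor number mu = 4.

The Hessian of f at 0 is [[0, 0], [0, 0]] with rank 0, so corank 2. A Groebner basis of the Jacobian ideal J(f) in C{x,y} is {y^3, x^2 - 3*y^2/2, x*y + 3*y^2/2}; counting standard monomials gives mu = 4. Corank 2; j^3 = (x + y)*(2*x^2 + 2*x*y + y^2) splits into three distinct lines over C (the quadratic factor has nonzero discriminant), so D_4.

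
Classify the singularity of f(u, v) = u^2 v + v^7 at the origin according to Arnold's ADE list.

The Hessian of f at 0 is [[0, 0], [0, 0]] with rank 0, so corank 2. A Groebner basis of the Jacobian ideal J(f) in C{u,v} is {u^2/7 + v^6, u^3, u*v}; counting standard monomials gives mu = 8. Corank 2; j^3 = u^2*v has shape L^2 M (L != M), so D-series; mu = 8 gives D_8.

D_8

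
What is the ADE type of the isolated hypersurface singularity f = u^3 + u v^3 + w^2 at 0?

E_{7}

The Hessian of f at 0 has rank 1. Corank 2; j^3 = u^3 is a perfect cube, so E-series; the 4-jet and mu = 7 give E_7.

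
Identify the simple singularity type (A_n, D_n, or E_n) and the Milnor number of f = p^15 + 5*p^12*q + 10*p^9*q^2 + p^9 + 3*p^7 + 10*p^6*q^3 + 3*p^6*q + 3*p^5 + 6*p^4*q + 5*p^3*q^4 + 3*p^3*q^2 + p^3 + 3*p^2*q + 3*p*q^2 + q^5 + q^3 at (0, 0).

Type E8, Milnor number mu = 8.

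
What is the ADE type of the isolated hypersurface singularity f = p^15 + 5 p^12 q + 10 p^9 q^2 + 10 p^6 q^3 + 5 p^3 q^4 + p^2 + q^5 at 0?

The Hessian of f at 0 is [[2, 0], [0, 0]] with rank 1, so corank 1. A Groebner basis of the Jacobian ideal J(f) in C{p,q} is {q^4, p}; counting standard monomials gives mu = 4. Corank 1: A-series; mu = 4 gives A_4.

A_4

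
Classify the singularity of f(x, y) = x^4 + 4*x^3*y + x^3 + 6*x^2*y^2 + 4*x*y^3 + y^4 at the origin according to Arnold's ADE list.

E6

The Hessian of f at 0 is [[0, 0], [0, 0]] with rank 0, so corank 2. A Groebner basis of the Jacobian ideal J(f) in C{x,y} is {y^4, x*y^2 + y^3/3, x^2}; counting standard monomials gives mu = 6. Corank 2; j^3 = x^3 is a perfect cube, so E-series; the 4-jet and mu = 6 give E_6.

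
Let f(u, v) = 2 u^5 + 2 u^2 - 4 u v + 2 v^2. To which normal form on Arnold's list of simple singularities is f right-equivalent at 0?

The Hessian of f at 0 has rank 1. Corank 1: A-series; mu = 4 gives A_4.

A_4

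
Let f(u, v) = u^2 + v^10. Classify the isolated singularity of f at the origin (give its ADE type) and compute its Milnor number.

Type A9, Milnor number mu = 9.

The Hessian of f at 0 has rank 1. Corank 1: A-series; mu = 9 gives A_9.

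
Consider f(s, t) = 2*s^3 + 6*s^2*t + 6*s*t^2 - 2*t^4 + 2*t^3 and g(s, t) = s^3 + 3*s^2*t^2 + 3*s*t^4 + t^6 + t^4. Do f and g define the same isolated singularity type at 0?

Yes.

The Hessian of f at 0 is [[0, 0], [0, 0]] with rank 0, so corank 2. A Groebner basis of the Jacobian ideal J(f) in C{s,t} is {t^3, s^2 + 2*s*t + t^2}; counting standard monomials gives mu = 6. Corank 2; j^3 = 2*(s + t)^3 is a perfect cube, so E-series; the 4-jet and mu = 6 give E_6. The Hessian of g at 0 is [[0, 0], [0, 0]] with rank 0, so corank 2. A Groebner basis of the Jacobian ideal J(g) in C{s,t} is {s^3, s^2*t, s^2/2 + s*t^2, t^3}; counting standard monomials gives mu = 6. Corank 2; j^3 = s^3 is a perfect cube, so E-series; the 4-jet and mu = 6 give E_6. Both have type E_6, hence right-equivalent.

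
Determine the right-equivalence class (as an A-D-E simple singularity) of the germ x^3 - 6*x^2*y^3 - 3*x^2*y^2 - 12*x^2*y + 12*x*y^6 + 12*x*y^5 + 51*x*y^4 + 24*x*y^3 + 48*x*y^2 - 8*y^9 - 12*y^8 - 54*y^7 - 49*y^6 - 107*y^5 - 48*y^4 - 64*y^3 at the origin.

E_{8}

The Hessian of f at 0 is [[0, 0], [0, 0]] with rank 0, so corank 2. A Groebner basis of the Jacobian ideal J(f) in C{x,y} is {-x^2/4 + x*y^3 + x*y^2/2 + 2*x*y - 2*y^3 - 4*y^2, y^4, x^3 - 6*x^2 - 36*x*y^2 + 48*x*y + 80*y^3 - 96*y^2, x^2*y - x^2/2 - 7*x*y^2 + 4*x*y + 12*y^3 - 8*y^2}; counting standard monomials gives mu = 8. Corank 2; j^3 = (x - 4*y)^3 is a perfect cube, so E-series; the 5-jet and mu = 8 give E_8.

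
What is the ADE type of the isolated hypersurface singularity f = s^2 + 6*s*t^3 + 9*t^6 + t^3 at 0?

The Hessian of f at 0 is [[2, 0], [0, 0]] with rank 1, so corank 1. A Groebner basis of the Jacobian ideal J(f) in C{s,t} is {t^2, s}; counting standard monomials gives mu = 2. Corank 1: A-series; mu = 2 gives A_2.

A_2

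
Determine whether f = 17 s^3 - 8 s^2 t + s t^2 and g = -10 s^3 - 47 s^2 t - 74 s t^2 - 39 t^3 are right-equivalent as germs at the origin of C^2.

Yes.

The Hessian of f at 0 has rank 0. Corank 2; j^3 = s*(17*s^2 - 8*s*t + t^2) splits into three distinct lines over C (the quadratic factor has nonzero discriminant), so D_4. The Hessian of g at 0 has rank 0. Corank 2; j^3 = -(2*s + 3*t)*(5*s^2 + 16*s*t + 13*t^2) splits into three distinct lines over C (the quadratic factor has nonzero discriminant), so D_4. Both have type D_4, hence right-equivalent.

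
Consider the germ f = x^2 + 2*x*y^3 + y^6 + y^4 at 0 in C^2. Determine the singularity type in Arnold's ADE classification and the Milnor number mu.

Type A3, Milnor number mu = 3.

The Hessian of f at 0 is [[2, 0], [0, 0]] with rank 1, so corank 1. A Groebner basis of the Jacobian ideal J(f) in C{x,y} is {y^3, x}; counting standard monomials gives mu = 3. Corank 1: A-series; mu = 3 gives A_3.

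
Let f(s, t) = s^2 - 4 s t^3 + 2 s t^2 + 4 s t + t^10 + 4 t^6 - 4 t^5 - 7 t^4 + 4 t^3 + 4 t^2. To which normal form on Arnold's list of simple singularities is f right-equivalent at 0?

A9

The Hessian of f at 0 has rank 1. Corank 1: A-series; mu = 9 gives A_9.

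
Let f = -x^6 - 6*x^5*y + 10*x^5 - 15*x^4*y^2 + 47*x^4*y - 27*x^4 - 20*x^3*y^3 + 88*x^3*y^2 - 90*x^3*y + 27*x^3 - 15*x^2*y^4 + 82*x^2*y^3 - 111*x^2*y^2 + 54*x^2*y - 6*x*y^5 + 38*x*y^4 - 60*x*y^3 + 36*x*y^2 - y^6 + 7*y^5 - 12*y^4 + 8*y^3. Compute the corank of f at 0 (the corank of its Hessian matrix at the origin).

2

The Hessian at 0 is [[0, 0], [0, 0]] of rank 0; hence corank 2.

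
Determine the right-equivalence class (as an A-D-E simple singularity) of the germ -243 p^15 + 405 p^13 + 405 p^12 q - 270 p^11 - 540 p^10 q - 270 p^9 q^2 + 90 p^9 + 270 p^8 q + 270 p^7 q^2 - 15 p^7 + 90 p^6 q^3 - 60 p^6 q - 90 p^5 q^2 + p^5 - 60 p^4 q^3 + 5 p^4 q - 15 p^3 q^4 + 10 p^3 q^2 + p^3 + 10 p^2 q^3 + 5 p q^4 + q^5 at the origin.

E_{8}

The Hessian of f at 0 has rank 0. Corank 2; j^3 = p^3 is a perfect cube, so E-series; the 5-jet and mu = 8 give E_8.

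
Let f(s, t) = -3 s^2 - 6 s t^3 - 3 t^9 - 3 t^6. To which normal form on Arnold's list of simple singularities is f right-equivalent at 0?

The Hessian of f at 0 has rank 1. Corank 1: A-series; mu = 8 gives A_8.

A_{8}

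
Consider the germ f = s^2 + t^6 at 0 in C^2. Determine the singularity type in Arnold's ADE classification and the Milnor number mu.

The Hessian of f at 0 has rank 1. Corank 1: A-series; mu = 5 gives A_5.

Type A5, Milnor number mu = 5.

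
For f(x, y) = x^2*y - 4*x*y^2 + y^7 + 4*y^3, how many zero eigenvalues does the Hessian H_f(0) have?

2

The Hessian at 0 is [[0, 0], [0, 0]] of rank 0; hence corank 2.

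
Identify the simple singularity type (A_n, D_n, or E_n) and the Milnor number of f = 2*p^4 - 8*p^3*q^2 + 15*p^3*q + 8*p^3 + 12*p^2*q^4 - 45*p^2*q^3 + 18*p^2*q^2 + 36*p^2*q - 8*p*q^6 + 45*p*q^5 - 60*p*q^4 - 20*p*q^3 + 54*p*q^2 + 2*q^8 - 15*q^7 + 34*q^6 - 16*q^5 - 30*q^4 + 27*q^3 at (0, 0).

Type E_{7}, Milnor number mu = 7.

The Hessian of f at 0 has rank 0. Corank 2; j^3 = (2*p + 3*q)^3 is a perfect cube, so E-series; the 4-jet and mu = 7 give E_7.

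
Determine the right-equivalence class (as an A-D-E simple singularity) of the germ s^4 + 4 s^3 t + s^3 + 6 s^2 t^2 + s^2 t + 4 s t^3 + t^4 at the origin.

The Hessian of f at 0 is [[0, 0], [0, 0]] with rank 0, so corank 2. A Groebner basis of the Jacobian ideal J(f) in C{s,t} is {s*t^2, -s*t/4 + t^3, s^2 + s*t}; counting standard monomials gives mu = 5. Corank 2; j^3 = s^2*(s + t) has shape L^2 M (L != M), so D-series; mu = 5 gives D_5.

D_5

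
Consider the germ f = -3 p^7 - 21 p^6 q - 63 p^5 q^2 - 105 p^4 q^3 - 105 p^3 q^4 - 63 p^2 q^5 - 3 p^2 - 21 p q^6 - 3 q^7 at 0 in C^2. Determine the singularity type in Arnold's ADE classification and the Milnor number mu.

Type A_6, Milnor number mu = 6.

The Hessian of f at 0 has rank 1. Corank 1: A-series; mu = 6 gives A_6.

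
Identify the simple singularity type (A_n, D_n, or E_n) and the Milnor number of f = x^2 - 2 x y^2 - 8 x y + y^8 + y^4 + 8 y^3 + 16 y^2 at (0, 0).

Type A_7, Milnor number mu = 7.

The Hessian of f at 0 has rank 1. Corank 1: A-series; mu = 7 gives A_7.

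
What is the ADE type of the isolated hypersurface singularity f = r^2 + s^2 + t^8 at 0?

The Hessian of f at 0 has rank 2. Corank 1: A-series; mu = 7 gives A_7.

A7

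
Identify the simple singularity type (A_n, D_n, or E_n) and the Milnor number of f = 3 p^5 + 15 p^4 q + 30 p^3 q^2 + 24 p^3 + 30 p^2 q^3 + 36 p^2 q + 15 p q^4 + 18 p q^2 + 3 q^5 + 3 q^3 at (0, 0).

Type E8, Milnor number mu = 8.

The Hessian of f at 0 has rank 0. Corank 2; j^3 = 3*(2*p + q)^3 is a perfect cube, so E-series; the 5-jet and mu = 8 give E_8.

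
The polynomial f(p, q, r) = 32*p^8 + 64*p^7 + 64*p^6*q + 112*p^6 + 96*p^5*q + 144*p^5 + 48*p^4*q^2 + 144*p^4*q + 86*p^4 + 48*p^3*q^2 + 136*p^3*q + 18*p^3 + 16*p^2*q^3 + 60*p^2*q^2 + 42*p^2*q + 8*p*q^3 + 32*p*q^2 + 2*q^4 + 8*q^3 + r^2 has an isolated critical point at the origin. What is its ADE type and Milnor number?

Type D_{5}, Milnor number mu = 5.

The Hessian of f at 0 is [[0, 0, 0], [0, 0, 0], [0, 0, 2]] with rank 1, so corank 2. A Groebner basis of the Jacobian ideal J(f) in C{p,q,r} is {p*q^2 - 27*p*q/22 - 9*q^2/11, 81*p*q/44 + q^3 + 27*q^2/22, p^2 + 43*p*q/33 + 14*q^2/33, r}; counting standard monomials gives mu = 5. Corank 2; j^3 = 2*(p + q)*(3*p + 2*q)^2 has shape L^2 M (L != M), so D-series; mu = 5 gives D_5.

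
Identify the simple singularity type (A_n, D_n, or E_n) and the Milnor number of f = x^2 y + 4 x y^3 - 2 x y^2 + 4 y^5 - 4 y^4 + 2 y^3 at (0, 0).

Type D4, Milnor number mu = 4.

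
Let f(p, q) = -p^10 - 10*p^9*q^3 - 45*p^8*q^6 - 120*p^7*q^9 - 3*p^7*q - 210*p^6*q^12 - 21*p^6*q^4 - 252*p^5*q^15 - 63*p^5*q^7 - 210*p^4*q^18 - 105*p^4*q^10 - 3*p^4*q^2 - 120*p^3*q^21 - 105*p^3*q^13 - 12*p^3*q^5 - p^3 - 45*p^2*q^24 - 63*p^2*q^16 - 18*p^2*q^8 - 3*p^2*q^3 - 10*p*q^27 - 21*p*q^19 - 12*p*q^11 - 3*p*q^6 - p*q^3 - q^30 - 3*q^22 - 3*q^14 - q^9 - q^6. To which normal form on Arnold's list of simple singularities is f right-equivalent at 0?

E_7

The Hessian of f at 0 is [[0, 0], [0, 0]] with rank 0, so corank 2. A Groebner basis of the Jacobian ideal J(f) in C{p,q} is {p^3, p*q^2, 3*p^2 + q^3}; counting standard monomials gives mu = 7. Corank 2; j^3 = -p^3 is a perfect cube, so E-series; the 4-jet and mu = 7 give E_7.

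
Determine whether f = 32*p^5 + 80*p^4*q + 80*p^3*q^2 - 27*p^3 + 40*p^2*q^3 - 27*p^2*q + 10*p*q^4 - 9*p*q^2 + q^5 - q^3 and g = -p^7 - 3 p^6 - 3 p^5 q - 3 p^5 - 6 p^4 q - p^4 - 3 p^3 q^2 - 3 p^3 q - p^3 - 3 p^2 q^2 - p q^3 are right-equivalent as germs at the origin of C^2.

No.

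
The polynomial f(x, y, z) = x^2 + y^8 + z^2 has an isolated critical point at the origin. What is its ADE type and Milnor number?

The Hessian of f at 0 is [[2, 0, 0], [0, 0, 0], [0, 0, 2]] with rank 2, so corank 1. A Groebner basis of the Jacobian ideal J(f) in C{x,y,z} is {y^7, x, z}; counting standard monomials gives mu = 7. Corank 1: A-series; mu = 7 gives A_7.

Type A7, Milnor number mu = 7.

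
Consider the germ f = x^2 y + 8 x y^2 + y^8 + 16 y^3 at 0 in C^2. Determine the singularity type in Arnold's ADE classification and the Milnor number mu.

Type D_9, Milnor number mu = 9.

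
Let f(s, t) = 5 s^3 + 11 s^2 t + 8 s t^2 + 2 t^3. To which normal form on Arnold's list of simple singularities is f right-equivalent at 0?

D_4

The Hessian of f at 0 has rank 0. Corank 2; j^3 = (s + t)*(5*s^2 + 6*s*t + 2*t^2) splits into three distinct lines over C (the quadratic factor has nonzero discriminant), so D_4.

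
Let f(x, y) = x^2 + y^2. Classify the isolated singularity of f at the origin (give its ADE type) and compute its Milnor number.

Type A1, Milnor number mu = 1.

The Hessian of f at 0 is [[2, 0], [0, 2]] with rank 2, so corank 0. A Groebner basis of the Jacobian ideal J(f) in C{x,y} is {x, y}; counting standard monomials gives mu = 1. Corank 0: nondegenerate Morse point, so A_1.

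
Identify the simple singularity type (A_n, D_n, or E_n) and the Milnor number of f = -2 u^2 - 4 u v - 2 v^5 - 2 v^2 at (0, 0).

The Hessian of f at 0 has rank 1. Corank 1: A-series; mu = 4 gives A_4.

Type A_{4}, Milnor number mu = 4.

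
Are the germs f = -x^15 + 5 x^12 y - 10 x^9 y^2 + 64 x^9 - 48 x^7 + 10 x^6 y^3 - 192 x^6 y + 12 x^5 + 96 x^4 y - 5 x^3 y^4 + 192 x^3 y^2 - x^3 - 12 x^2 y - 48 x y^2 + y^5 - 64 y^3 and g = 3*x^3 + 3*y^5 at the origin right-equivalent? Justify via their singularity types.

Yes.

The Hessian of f at 0 has rank 0. Corank 2; j^3 = -(x + 4*y)^3 is a perfect cube, so E-series; the 5-jet and mu = 8 give E_8. The Hessian of g at 0 has rank 0. Corank 2; j^3 = 3*x^3 is a perfect cube, so E-series; the 5-jet and mu = 8 give E_8. Both have type E_8, hence right-equivalent.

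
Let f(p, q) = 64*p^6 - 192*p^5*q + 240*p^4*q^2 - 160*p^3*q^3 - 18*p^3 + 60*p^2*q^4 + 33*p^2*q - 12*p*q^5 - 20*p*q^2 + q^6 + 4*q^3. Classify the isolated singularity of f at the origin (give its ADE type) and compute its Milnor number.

The Hessian of f at 0 has rank 0. Corank 2; j^3 = -(2*p - q)*(3*p - 2*q)^2 has shape L^2 M (L != M), so D-series; mu = 7 gives D_7.

Type D_7, Milnor number mu = 7.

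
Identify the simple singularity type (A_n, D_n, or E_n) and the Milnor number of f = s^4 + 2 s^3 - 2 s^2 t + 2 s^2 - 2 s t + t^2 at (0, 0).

The Hessian of f at 0 is [[4, -2], [-2, 2]] with rank 2, so corank 0. A Groebner basis of the Jacobian ideal J(f) in C{s,t} is {s, t}; counting standard monomials gives mu = 1. Corank 0: nondegenerate Morse point, so A_1.

Type A_1, Milnor number mu = 1.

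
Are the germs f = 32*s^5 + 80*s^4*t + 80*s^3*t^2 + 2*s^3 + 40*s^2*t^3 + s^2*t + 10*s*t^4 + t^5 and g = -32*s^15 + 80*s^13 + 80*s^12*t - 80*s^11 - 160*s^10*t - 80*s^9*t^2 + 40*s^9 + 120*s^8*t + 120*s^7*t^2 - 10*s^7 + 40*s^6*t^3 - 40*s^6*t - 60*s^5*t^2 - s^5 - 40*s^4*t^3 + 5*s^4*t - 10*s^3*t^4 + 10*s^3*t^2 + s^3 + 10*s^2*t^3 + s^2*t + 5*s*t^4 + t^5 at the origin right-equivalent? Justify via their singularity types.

Yes.

The Hessian of f at 0 has rank 0. Corank 2; j^3 = s^2*(2*s + t) has shape L^2 M (L != M), so D-series; mu = 6 gives D_6. The Hessian of g at 0 has rank 0. Corank 2; j^3 = s^2*(s + t) has shape L^2 M (L != M), so D-series; mu = 6 gives D_6. Both have type D_6, hence right-equivalent.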